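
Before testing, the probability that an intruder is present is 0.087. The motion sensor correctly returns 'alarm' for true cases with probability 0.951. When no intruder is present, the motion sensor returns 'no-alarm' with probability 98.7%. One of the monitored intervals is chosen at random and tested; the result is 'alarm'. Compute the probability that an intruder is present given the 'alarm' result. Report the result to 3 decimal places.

P(H | E) ≈ 0.875

Let H be the event that an intruder is present. P(H) = 0.087, so P(¬H) = 0.913. With E the 'alarm' result, P(E|H) = 0.951 and P(E|¬H) = 0.013.
P(E) = 0.951·0.087 + 0.013·0.913 = 0.082737 + 0.011869 = 0.094606.
By Bayes' theorem, P(H|E) = 0.082737 / 0.094606 = 0.875.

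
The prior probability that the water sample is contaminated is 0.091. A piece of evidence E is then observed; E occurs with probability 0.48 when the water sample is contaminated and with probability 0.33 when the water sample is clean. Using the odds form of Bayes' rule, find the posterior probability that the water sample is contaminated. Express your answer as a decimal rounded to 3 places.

Prior odds = 0.091/(1−0.091) = 0.10011. In log-odds, ln(0.10011) = -2.3015.
Add log likelihood ratio: ln(1.4545) = 0.37469.
Posterior log-odds = -1.9268, so posterior odds = exp(-1.9268) = 0.14561. Converting, P(H|E) = 0.14561/1.1456 = 0.127.

Posterior probability ≈ 0.127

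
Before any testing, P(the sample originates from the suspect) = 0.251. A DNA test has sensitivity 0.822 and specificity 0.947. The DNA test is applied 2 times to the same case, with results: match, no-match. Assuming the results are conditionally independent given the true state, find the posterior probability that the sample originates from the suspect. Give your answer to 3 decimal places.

Let H be the event that the sample originates from the suspect; start with P(H) = 0.251. P('match'|H) = 0.822, P('match'|¬H) = 0.053.
Update on result 1 ('match'): P(H) ← 0.822·0.2510 / (0.822·0.2510 + 0.053·0.7490) = 0.20632/0.24602 = 0.8386.
Update on result 2 ('no-match'): P(H) ← 0.178·0.8386 / (0.178·0.8386 + 0.947·0.1614) = 0.14928/0.30208 = 0.4942.

Posterior P(H) ≈ 0.494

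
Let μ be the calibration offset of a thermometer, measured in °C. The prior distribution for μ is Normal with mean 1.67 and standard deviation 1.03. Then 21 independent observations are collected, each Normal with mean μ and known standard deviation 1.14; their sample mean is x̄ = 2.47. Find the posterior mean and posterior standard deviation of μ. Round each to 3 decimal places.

Prior precision 1/τ₀² = 1/1.03² = 0.942596; data precision n/σ² = 21/1.14² = 16.1588.
Posterior precision = 0.942596 + 16.1588 = 17.1014, giving posterior SD = 1/√17.1014 = 0.242.
Posterior mean = (0.942596·1.67 + 16.1588·2.47) / 17.1014 = 2.426.

Posterior mean ≈ 2.426; posterior SD ≈ 0.242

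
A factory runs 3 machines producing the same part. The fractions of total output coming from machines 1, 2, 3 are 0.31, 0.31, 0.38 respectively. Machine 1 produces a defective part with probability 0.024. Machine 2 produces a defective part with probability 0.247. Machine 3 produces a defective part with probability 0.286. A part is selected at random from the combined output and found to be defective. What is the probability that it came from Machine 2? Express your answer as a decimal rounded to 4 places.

Tabulate prior·likelihood by source: [1] prior 0.31, lik 0.024, product 0.007440; [2] prior 0.31, lik 0.247, product 0.07657; [3] prior 0.38, lik 0.286, product 0.1087.
Normalizing constant = 0.19269; the posterior for Machine 2 is its product over the sum, 0.07657/0.19269 = 0.3974.

Posterior probability ≈ 0.3974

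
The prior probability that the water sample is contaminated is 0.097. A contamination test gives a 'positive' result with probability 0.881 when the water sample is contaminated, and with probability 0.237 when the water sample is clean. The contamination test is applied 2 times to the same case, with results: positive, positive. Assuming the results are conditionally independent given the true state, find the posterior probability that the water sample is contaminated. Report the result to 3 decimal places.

Let H be the event that the water sample is contaminated; start with P(H) = 0.097. P('positive'|H) = 0.881, P('positive'|¬H) = 0.237.
Update on result 1 ('positive'): P(H) ← 0.881·0.0970 / (0.881·0.0970 + 0.237·0.9030) = 0.085457/0.29947 = 0.2854.
Update on result 2 ('positive'): P(H) ← 0.881·0.2854 / (0.881·0.2854 + 0.237·0.7146) = 0.25140/0.42077 = 0.5975.

Posterior P(H) ≈ 0.597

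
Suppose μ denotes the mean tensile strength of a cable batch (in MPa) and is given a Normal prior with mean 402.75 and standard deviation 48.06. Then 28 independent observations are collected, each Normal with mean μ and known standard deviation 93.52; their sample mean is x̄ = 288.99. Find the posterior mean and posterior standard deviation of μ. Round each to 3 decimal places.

Prior precision 1/τ₀² = 1/48.06² = 0.00043294; data precision n/σ² = 28/93.52² = 0.00320147.
Posterior precision = 0.00043294 + 0.00320147 = 0.00363441, giving posterior SD = 1/√0.00363441 = 16.588.
Posterior mean = (0.00043294·402.75 + 0.00320147·288.99) / 0.00363441 = 302.542.

Posterior mean ≈ 302.542; posterior SD ≈ 16.588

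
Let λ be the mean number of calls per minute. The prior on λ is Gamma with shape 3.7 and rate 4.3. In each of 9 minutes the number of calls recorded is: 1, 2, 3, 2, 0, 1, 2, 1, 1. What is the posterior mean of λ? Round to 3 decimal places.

The Poisson likelihood adds the total count to the shape and the number of exposure periods to the rate. Here ∑xᵢ = 13 and n = 9, so shape 3.7→16.7 and rate 4.3→13.3.
Posterior mean = shape/rate = 16.7/13.3 = 1.256.

Posterior mean ≈ 1.256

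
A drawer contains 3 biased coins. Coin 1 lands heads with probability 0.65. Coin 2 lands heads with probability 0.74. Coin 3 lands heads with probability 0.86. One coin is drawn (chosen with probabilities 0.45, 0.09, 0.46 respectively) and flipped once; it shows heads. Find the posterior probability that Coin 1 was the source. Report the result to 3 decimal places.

Tabulate prior·likelihood by source: [1] prior 0.45, lik 0.65, product 0.2925; [2] prior 0.09, lik 0.74, product 0.06660; [3] prior 0.46, lik 0.86, product 0.3956.
Normalizing constant = 0.75470; the posterior for Coin 1 is its product over the sum, 0.2925/0.75470 = 0.388.

Posterior probability ≈ 0.388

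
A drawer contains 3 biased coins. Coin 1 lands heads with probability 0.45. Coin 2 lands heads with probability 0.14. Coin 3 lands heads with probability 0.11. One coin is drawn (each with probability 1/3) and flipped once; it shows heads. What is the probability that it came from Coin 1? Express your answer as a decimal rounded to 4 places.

P(heads|C1) = 0.45; P(heads|C2) = 0.14; P(heads|C3) = 0.11.
Prior × likelihood for each source: 0.333333·0.45=0.1500, 0.333333·0.14=0.04667, 0.333333·0.11=0.03667. Summing gives P(heads) = 0.23333.
P(Coin 1 | heads) = 0.1500 / 0.23333 = 0.6429.

Posterior probability ≈ 0.6429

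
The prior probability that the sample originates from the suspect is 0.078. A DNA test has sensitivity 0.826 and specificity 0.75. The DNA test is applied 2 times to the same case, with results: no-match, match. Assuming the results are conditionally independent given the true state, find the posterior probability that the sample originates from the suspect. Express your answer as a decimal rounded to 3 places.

Let H be the event that the sample originates from the suspect; start with P(H) = 0.078. P('match'|H) = 0.826, P('match'|¬H) = 0.25.
Update on result 1 ('no-match'): P(H) ← 0.174·0.0780 / (0.174·0.0780 + 0.75·0.9220) = 0.013572/0.70507 = 0.0192.
Update on result 2 ('match'): P(H) ← 0.826·0.0192 / (0.826·0.0192 + 0.25·0.9808) = 0.015900/0.26109 = 0.0609.

Posterior P(H) ≈ 0.061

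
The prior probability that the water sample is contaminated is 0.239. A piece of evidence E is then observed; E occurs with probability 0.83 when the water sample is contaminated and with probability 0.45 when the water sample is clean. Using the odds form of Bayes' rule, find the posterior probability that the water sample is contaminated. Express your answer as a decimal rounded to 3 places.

Posterior probability ≈ 0.367

Prior odds = 0.239/(1−0.239) = 0.31406. In log-odds, ln(0.31406) = -1.1582.
Add log likelihood ratio: ln(1.8444) = 0.61218.
Posterior log-odds = -0.54599, so posterior odds = exp(-0.54599) = 0.57927. Converting, P(H|E) = 0.57927/1.5793 = 0.367.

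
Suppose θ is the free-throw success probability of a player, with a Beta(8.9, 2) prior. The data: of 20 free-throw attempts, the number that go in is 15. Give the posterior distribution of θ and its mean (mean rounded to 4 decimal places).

Posterior: Beta(23.9, 7); mean ≈ 0.7735

Observing 15 successes and 5 failures updates Beta(8.9, 2) by adding the success and failure counts to the two shape parameters: α = 8.9+15 = 23.9, β = 2+5 = 7.
E[θ | data] = 23.9/(23.9+7) = 0.7735.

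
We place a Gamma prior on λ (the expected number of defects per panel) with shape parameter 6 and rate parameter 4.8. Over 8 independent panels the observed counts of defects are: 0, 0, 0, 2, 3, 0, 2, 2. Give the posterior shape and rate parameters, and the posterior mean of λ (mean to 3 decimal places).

Total count ∑xᵢ = 9 over n = 8 panels.
Gamma is conjugate to the Poisson likelihood: posterior is Gamma(shape = 6+9 = 15, rate = 4.8+8 = 12.8).
Posterior mean = shape/rate = 15/12.8 = 1.172.

Posterior: Gamma(shape=15, rate=12.8); mean ≈ 1.172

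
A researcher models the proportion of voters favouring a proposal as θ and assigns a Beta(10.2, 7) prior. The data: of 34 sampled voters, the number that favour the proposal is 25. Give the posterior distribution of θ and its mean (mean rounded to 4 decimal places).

Posterior: Beta(35.2, 16); mean ≈ 0.6875

Observing 25 successes and 9 failures updates Beta(10.2, 7) by adding the success and failure counts to the two shape parameters: α = 10.2+25 = 35.2, β = 7+9 = 16.
Posterior mean = α/(α+β) = 35.2/51.2 = 0.6875.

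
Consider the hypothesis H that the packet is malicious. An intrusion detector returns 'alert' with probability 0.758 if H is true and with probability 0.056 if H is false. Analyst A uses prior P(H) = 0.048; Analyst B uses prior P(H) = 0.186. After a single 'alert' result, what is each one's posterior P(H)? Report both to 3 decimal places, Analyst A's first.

The likelihood ratio for an 'alert' result is 0.758/0.056 = 13.536.
Analyst A: prior odds 0.048/0.952 = 0.050420; posterior odds 0.68247; posterior probability 0.406.
Analyst B: prior odds 0.186/0.814 = 0.22850; posterior odds 3.0929; posterior probability 0.756.

Analyst A: 0.406; Analyst B: 0.756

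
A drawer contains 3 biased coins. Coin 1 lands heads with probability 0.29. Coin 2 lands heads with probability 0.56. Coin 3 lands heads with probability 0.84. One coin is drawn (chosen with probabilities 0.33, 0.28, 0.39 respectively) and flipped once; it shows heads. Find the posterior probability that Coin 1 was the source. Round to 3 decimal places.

Posterior probability ≈ 0.165

P(heads|C1) = 0.29; P(heads|C2) = 0.56; P(heads|C3) = 0.84.
Prior × likelihood for each source: 0.33·0.29=0.09570, 0.28·0.56=0.1568, 0.39·0.84=0.3276. Summing gives P(heads) = 0.58010.
P(Coin 1 | heads) = 0.09570 / 0.58010 = 0.165.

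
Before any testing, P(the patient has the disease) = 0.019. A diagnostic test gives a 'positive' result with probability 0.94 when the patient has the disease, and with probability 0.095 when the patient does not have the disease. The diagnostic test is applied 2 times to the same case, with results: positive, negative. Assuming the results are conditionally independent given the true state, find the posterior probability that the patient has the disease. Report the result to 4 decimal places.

Let H be the event that the patient has the disease; start with P(H) = 0.019. P('positive'|H) = 0.94, P('positive'|¬H) = 0.095.
Update on result 1 ('positive'): P(H) ← 0.94·0.0190 / (0.94·0.0190 + 0.095·0.9810) = 0.017860/0.11106 = 0.1608.
Update on result 2 ('negative'): P(H) ← 0.06·0.1608 / (0.06·0.1608 + 0.905·0.8392) = 0.0096493/0.76911 = 0.0125.

Posterior P(H) ≈ 0.0125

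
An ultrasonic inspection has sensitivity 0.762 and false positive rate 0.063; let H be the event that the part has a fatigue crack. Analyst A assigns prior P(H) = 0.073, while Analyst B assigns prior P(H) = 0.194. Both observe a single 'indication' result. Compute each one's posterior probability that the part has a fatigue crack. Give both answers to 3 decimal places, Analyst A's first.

P('+'|H) = 0.762, P('+'|¬H) = 0.063.
Analyst A: numerator 0.762·0.073 = 0.055626; evidence = 0.055626+0.063·0.927 = 0.11403; posterior = 0.488.
Analyst B: numerator 0.762·0.194 = 0.14783; evidence = 0.14783+0.063·0.806 = 0.19861; posterior = 0.744.

Analyst A: 0.488; Analyst B: 0.744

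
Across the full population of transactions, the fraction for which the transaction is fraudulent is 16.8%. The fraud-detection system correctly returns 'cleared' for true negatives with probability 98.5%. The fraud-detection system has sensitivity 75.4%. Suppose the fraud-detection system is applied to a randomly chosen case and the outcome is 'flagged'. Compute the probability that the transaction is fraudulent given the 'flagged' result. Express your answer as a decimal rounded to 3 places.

P(H | E) ≈ 0.910

Write H for 'the transaction is fraudulent'. Prior odds H:¬H = 0.168/0.832 = 0.20192. For the 'flagged' outcome, the likelihood ratio is 0.754/0.015 = 50.267.
Posterior odds = 0.20192 × 50.267 = 10.150, so P(H|E) = 10.150/(1+10.150) = 0.910.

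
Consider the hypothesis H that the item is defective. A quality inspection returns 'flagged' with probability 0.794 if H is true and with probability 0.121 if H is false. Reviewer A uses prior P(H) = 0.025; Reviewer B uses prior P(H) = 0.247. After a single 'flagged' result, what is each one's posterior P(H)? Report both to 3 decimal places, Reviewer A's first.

P('+'|H) = 0.794, P('+'|¬H) = 0.121.
Reviewer A: numerator 0.794·0.025 = 0.019850; evidence = 0.019850+0.121·0.975 = 0.13783; posterior = 0.144.
Reviewer B: numerator 0.794·0.247 = 0.19612; evidence = 0.19612+0.121·0.753 = 0.28723; posterior = 0.683.

Reviewer A: 0.144; Reviewer B: 0.683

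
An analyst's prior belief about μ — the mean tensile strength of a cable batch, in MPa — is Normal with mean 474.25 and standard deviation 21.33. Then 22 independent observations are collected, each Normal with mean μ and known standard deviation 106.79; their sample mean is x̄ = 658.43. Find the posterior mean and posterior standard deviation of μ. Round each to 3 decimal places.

Prior precision 1/τ₀² = 1/21.33² = 0.00219795; data precision n/σ² = 22/106.79² = 0.00192913.
Posterior precision = 0.00219795 + 0.00192913 = 0.00412708, giving posterior SD = 1/√0.00412708 = 15.566.
Posterior mean = (0.00219795·474.25 + 0.00192913·658.43) / 0.00412708 = 560.342.

Posterior mean ≈ 560.342; posterior SD ≈ 15.566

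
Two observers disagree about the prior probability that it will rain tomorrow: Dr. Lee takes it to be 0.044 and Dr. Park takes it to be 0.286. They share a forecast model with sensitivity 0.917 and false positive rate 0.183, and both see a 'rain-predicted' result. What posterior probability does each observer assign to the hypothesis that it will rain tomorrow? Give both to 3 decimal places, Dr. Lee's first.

The likelihood ratio for a 'rain-predicted' result is 0.917/0.183 = 5.0109.
Dr. Lee: prior odds 0.044/0.956 = 0.046025; posterior odds 0.23063; posterior probability 0.187.
Dr. Park: prior odds 0.286/0.714 = 0.40056; posterior odds 2.0072; posterior probability 0.667.

Dr. Lee: 0.187; Dr. Park: 0.667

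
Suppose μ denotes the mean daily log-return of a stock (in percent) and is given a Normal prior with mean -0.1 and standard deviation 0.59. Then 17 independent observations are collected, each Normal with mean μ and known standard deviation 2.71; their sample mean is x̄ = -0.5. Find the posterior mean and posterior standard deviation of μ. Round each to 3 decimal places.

Posterior mean ≈ -0.278; posterior SD ≈ 0.439

Prior precision 1/τ₀² = 1/0.59² = 2.87274; data precision n/σ² = 17/2.71² = 2.31478.
Posterior precision = 2.87274 + 2.31478 = 5.18752, giving posterior SD = 1/√5.18752 = 0.439.
Posterior mean = (2.87274·-0.1 + 2.31478·-0.5) / 5.18752 = -0.278.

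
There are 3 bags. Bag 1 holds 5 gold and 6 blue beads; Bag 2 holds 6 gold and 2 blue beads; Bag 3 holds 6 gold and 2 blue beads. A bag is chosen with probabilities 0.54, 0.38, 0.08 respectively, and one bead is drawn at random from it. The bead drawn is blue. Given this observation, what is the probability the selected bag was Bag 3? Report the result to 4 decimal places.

P(blue|Bag 1) = 0.5455; P(blue|Bag 2) = 0.25; P(blue|Bag 3) = 0.25.
Prior × likelihood for each source: 0.54·0.5455=0.2945, 0.38·0.25=0.09500, 0.08·0.25=0.02000. Summing gives P(blue) = 0.40955.
P(Bag 3 | blue) = 0.02000 / 0.40955 = 0.0488.

Posterior probability ≈ 0.0488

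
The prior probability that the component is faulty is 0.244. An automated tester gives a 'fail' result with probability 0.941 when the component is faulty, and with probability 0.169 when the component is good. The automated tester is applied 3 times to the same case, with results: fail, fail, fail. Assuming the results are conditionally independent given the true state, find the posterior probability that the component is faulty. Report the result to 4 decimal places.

With H the event that the component is faulty, the joint likelihood of the observed sequence is P(data|H) = 0.941·0.941·0.941 = 0.83324 and P(data|¬H) = 0.169·0.169·0.169 = 0.0048268.
Bayes: P(H|data) = 0.244·0.83324 / (0.244·0.83324 + 0.756·0.0048268) = 0.20331/0.20696 = 0.9824.

Posterior P(H) ≈ 0.9824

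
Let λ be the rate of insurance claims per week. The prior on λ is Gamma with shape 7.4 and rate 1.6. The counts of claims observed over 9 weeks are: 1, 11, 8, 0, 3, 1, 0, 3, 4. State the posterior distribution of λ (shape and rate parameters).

Total count ∑xᵢ = 31 over n = 9 weeks.
Gamma is conjugate to the Poisson likelihood: posterior is Gamma(shape = 7.4+31 = 38.4, rate = 1.6+9 = 10.6).

Posterior: Gamma(shape=38.4, rate=10.6)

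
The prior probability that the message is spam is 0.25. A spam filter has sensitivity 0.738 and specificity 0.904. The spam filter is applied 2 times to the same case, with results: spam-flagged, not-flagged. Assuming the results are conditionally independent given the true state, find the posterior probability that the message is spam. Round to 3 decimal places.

Posterior P(H) ≈ 0.426

With H the event that the message is spam, the joint likelihood of the observed sequence is P(data|H) = 0.738·0.262 = 0.19336 and P(data|¬H) = 0.096·0.904 = 0.086784.
Bayes: P(H|data) = 0.25·0.19336 / (0.25·0.19336 + 0.75·0.086784) = 0.048339/0.11343 = 0.4262.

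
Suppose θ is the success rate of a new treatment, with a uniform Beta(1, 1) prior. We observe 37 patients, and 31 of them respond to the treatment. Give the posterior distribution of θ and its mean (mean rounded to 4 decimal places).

Observing 31 successes and 6 failures updates Beta(1, 1) by adding the success and failure counts to the two shape parameters: α = 1+31 = 32, β = 1+6 = 7.
E[θ | data] = 32/(32+7) = 0.8205.

Posterior: Beta(32, 7); mean ≈ 0.8205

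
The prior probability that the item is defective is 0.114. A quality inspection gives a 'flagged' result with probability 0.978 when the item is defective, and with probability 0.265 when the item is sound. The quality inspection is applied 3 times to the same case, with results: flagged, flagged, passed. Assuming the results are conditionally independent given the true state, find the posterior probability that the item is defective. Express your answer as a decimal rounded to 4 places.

Posterior P(H) ≈ 0.0498

With H the event that the item is defective, the joint likelihood of the observed sequence is P(data|H) = 0.978·0.978·0.022 = 0.021043 and P(data|¬H) = 0.265·0.265·0.735 = 0.051615.
Bayes: P(H|data) = 0.114·0.021043 / (0.114·0.021043 + 0.886·0.051615) = 0.0023989/0.048130 = 0.0498.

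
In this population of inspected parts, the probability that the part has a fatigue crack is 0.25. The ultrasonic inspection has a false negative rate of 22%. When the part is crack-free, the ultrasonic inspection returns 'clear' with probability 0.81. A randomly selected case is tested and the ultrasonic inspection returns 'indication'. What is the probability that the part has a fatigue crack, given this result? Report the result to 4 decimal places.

Write H for 'the part has a fatigue crack'. Prior odds H:¬H = 0.25/0.75 = 0.33333. For the 'indication' outcome, the likelihood ratio is 0.78/0.19 = 4.1053.
Posterior odds = 0.33333 × 4.1053 = 1.3684, so P(H|E) = 1.3684/(1+1.3684) = 0.5778.

P(H | E) ≈ 0.5778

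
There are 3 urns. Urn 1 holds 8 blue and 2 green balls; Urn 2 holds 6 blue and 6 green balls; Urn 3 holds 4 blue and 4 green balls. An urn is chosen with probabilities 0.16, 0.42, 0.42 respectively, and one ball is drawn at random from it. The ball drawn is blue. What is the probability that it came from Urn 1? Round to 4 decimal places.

Posterior probability ≈ 0.2336

P(blue|Urn 1) = 0.8; P(blue|Urn 2) = 0.5; P(blue|Urn 3) = 0.5.
Prior × likelihood for each source: 0.16·0.8=0.1280, 0.42·0.5=0.2100, 0.42·0.5=0.2100. Summing gives P(blue) = 0.54800.
P(Urn 1 | blue) = 0.1280 / 0.54800 = 0.2336.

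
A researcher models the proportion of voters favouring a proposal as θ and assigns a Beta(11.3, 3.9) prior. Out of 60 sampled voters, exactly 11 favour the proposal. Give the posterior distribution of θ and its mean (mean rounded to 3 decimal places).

Posterior: Beta(22.3, 52.9); mean ≈ 0.297

The binomial likelihood is conjugate to the Beta prior: with 11 successes and 49 failures, the posterior is Beta(11.3+11, 3.9+49) = Beta(22.3, 52.9).
E[θ | data] = 22.3/(22.3+52.9) = 0.297.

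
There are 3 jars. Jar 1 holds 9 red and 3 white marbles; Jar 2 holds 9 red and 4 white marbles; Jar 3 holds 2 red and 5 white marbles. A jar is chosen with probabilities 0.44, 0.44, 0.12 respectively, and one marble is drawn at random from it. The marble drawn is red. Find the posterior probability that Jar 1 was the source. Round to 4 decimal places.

Posterior probability ≈ 0.4933

Tabulate prior·likelihood by source: [1] prior 0.44, lik 0.75, product 0.3300; [2] prior 0.44, lik 0.6923, product 0.3046; [3] prior 0.12, lik 0.2857, product 0.03429.
Normalizing constant = 0.66890; the posterior for Jar 1 is its product over the sum, 0.3300/0.66890 = 0.4933.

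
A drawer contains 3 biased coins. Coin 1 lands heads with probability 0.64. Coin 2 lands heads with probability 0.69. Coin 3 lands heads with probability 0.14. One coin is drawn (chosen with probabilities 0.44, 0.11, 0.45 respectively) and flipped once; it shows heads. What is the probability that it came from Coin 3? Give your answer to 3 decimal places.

Posterior probability ≈ 0.150

P(heads|C1) = 0.64; P(heads|C2) = 0.69; P(heads|C3) = 0.14.
Prior × likelihood for each source: 0.44·0.64=0.2816, 0.11·0.69=0.07590, 0.45·0.14=0.06300. Summing gives P(heads) = 0.42050.
P(Coin 3 | heads) = 0.06300 / 0.42050 = 0.150.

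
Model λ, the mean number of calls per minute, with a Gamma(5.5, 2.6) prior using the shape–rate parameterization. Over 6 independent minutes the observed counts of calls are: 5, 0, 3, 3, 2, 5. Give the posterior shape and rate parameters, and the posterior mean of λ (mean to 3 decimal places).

Total count ∑xᵢ = 18 over n = 6 minutes.
Gamma is conjugate to the Poisson likelihood: posterior is Gamma(shape = 5.5+18 = 23.5, rate = 2.6+6 = 8.6).
Posterior mean = shape/rate = 23.5/8.6 = 2.733.

Posterior: Gamma(shape=23.5, rate=8.6); mean ≈ 2.733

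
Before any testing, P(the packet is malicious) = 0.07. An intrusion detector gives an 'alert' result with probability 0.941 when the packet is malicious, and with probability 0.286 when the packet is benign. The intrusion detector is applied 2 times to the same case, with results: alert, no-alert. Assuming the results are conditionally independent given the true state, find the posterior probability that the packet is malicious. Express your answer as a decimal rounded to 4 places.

With H the event that the packet is malicious, the joint likelihood of the observed sequence is P(data|H) = 0.941·0.059 = 0.055519 and P(data|¬H) = 0.286·0.714 = 0.20420.
Bayes: P(H|data) = 0.07·0.055519 / (0.07·0.055519 + 0.93·0.20420) = 0.0038863/0.19380 = 0.0201.

Posterior P(H) ≈ 0.0201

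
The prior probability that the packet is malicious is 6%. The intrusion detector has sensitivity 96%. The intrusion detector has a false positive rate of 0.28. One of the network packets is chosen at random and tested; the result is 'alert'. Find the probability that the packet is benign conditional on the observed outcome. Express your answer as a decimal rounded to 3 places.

Write H for 'the packet is malicious'. Prior odds H:¬H = 0.06/0.94 = 0.063830. For the 'alert' outcome, the likelihood ratio is 0.96/0.28 = 3.4286.
Posterior odds = 0.063830 × 3.4286 = 0.21884, so P(H|E) = 0.21884/(1+0.21884) = 0.180. Then P(¬H|E) = 1 − 0.180 = 0.820.

P(¬H | E) ≈ 0.820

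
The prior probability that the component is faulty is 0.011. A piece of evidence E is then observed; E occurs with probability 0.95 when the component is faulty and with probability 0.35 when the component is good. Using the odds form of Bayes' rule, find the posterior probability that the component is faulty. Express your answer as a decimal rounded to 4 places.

Prior odds = 0.011/(1−0.011) = 0.011122.
Likelihood ratio for E = 0.95/0.35 = 2.7143.
Posterior odds = prior odds × LR = 0.030189.
Posterior probability = odds/(1+odds) = 0.030189/1.0302 = 0.0293.

Posterior probability ≈ 0.0293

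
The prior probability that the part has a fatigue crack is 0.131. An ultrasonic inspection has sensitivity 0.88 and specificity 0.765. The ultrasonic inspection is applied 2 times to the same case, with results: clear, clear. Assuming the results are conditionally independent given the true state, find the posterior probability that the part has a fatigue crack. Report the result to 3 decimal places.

Posterior P(H) ≈ 0.004

Let H be the event that the part has a fatigue crack; start with P(H) = 0.131. P('indication'|H) = 0.88, P('indication'|¬H) = 0.235.
Update on result 1 ('clear'): P(H) ← 0.12·0.1310 / (0.12·0.1310 + 0.765·0.8690) = 0.015720/0.68050 = 0.0231.
Update on result 2 ('clear'): P(H) ← 0.12·0.0231 / (0.12·0.0231 + 0.765·0.9769) = 0.0027721/0.75010 = 0.0037.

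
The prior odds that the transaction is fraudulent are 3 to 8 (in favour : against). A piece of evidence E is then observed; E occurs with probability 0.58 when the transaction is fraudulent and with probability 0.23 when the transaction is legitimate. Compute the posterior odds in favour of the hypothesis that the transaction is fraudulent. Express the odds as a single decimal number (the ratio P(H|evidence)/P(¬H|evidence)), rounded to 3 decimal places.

Prior odds = 3/8 = 0.37500.
Likelihood ratio for E = 0.58/0.23 = 2.5217.
Posterior odds = prior odds × LR = 0.94565.

Posterior odds ≈ 0.946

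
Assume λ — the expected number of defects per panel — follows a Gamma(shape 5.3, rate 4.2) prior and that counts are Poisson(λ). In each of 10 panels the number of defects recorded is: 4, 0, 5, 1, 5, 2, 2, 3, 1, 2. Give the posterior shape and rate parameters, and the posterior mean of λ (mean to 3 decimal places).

Posterior: Gamma(shape=30.3, rate=14.2); mean ≈ 2.134

The Poisson likelihood adds the total count to the shape and the number of exposure periods to the rate. Here ∑xᵢ = 25 and n = 10, so shape 5.3→30.3 and rate 4.2→14.2.
Posterior mean = shape/rate = 30.3/14.2 = 2.134.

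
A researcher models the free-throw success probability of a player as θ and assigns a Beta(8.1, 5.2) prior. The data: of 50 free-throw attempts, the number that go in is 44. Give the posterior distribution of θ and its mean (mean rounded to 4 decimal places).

Observing 44 successes and 6 failures updates Beta(8.1, 5.2) by adding the success and failure counts to the two shape parameters: α = 8.1+44 = 52.1, β = 5.2+6 = 11.2.
Posterior mean = α/(α+β) = 52.1/63.3 = 0.8231.

Posterior: Beta(52.1, 11.2); mean ≈ 0.8231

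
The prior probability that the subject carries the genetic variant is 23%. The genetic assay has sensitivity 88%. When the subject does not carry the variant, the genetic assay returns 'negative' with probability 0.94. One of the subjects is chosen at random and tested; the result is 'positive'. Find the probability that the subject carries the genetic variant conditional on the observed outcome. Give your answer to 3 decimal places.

P(H | E) ≈ 0.814

Let H be the event that the subject carries the genetic variant. P(H) = 0.23, so P(¬H) = 0.77. With E the 'positive' result, P(E|H) = 0.88 and P(E|¬H) = 0.06.
P(E) = 0.88·0.23 + 0.06·0.77 = 0.20240 + 0.046200 = 0.24860.
By Bayes' theorem, P(H|E) = 0.20240 / 0.24860 = 0.814.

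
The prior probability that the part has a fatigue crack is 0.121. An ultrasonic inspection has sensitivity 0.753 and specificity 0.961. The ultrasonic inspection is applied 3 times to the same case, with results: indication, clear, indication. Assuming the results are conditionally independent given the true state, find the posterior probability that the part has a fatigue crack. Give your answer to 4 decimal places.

With H the event that the part has a fatigue crack, the joint likelihood of the observed sequence is P(data|H) = 0.753·0.247·0.753 = 0.14005 and P(data|¬H) = 0.039·0.961·0.039 = 0.0014617.
Bayes: P(H|data) = 0.121·0.14005 / (0.121·0.14005 + 0.879·0.0014617) = 0.016946/0.018231 = 0.9295.

Posterior P(H) ≈ 0.9295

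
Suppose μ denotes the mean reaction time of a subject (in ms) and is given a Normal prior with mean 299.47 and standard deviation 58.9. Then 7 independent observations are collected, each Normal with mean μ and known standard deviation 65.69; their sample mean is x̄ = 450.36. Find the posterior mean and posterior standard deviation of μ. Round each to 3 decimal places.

With known σ, the Normal prior is conjugate. Weight on the data is w = (n/σ²)/(n/σ² + 1/τ₀²) = 0.00162218/(0.00162218+0.00028825) = 0.84912.
Posterior mean = w·x̄ + (1−w)·μ₀ = 0.84912·450.36 + 0.15088·299.47 = 427.593. Posterior variance = 1/(0.00162218+0.00028825) = 523.442, so SD = 22.879.

Posterior mean ≈ 427.593; posterior SD ≈ 22.879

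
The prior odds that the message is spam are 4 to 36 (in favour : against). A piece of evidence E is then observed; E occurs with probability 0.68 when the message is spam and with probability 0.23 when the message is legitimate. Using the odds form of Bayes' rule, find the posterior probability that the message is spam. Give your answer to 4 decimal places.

Prior odds = 4/36 = 0.11111.
Likelihood ratio for E = 0.68/0.23 = 2.9565.
Posterior odds = prior odds × LR = 0.32850.
Posterior probability = odds/(1+odds) = 0.32850/1.3285 = 0.2473.

Posterior probability ≈ 0.2473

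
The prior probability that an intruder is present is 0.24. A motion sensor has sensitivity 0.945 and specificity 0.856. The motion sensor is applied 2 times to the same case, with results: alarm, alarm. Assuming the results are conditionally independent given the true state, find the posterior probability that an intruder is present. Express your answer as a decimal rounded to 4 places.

Posterior P(H) ≈ 0.9315

Let H be the event that an intruder is present; start with P(H) = 0.24. P('alarm'|H) = 0.945, P('alarm'|¬H) = 0.144.
Update on result 1 ('alarm'): P(H) ← 0.945·0.2400 / (0.945·0.2400 + 0.144·0.7600) = 0.22680/0.33624 = 0.6745.
Update on result 2 ('alarm'): P(H) ← 0.945·0.6745 / (0.945·0.6745 + 0.144·0.3255) = 0.63742/0.68429 = 0.9315.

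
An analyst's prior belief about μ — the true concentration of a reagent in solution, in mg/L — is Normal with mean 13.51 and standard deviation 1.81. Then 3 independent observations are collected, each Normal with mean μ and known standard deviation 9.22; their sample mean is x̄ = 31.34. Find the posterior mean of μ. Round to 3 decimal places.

Posterior mean ≈ 15.358

With known σ, the Normal prior is conjugate. Weight on the data is w = (n/σ²)/(n/σ² + 1/τ₀²) = 0.0352906/(0.0352906+0.305241) = 0.10363.
Posterior mean = w·x̄ + (1−w)·μ₀ = 0.10363·31.34 + 0.89637·13.51 = 15.358.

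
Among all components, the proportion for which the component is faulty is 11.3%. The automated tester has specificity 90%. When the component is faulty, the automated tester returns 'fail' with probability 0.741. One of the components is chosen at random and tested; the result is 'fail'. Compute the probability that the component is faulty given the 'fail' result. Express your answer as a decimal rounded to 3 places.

P(H | E) ≈ 0.486

Write H for 'the component is faulty'. Prior odds H:¬H = 0.113/0.887 = 0.12740. For the 'fail' outcome, the likelihood ratio is 0.741/0.1 = 7.4100.
Posterior odds = 0.12740 × 7.4100 = 0.94400, so P(H|E) = 0.94400/(1+0.94400) = 0.486.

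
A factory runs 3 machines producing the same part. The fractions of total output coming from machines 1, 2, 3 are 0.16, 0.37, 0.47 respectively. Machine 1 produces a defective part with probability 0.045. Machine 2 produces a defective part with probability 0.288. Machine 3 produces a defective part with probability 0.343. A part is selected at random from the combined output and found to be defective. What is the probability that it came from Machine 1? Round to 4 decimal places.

Posterior probability ≈ 0.0262

Tabulate prior·likelihood by source: [1] prior 0.16, lik 0.045, product 0.007200; [2] prior 0.37, lik 0.288, product 0.1066; [3] prior 0.47, lik 0.343, product 0.1612.
Normalizing constant = 0.27497; the posterior for Machine 1 is its product over the sum, 0.007200/0.27497 = 0.0262.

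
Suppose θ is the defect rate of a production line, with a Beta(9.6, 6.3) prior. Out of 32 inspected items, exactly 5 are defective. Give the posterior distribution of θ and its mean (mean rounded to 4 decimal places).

The binomial likelihood is conjugate to the Beta prior: with 5 successes and 27 failures, the posterior is Beta(9.6+5, 6.3+27) = Beta(14.6, 33.3).
Posterior mean = α/(α+β) = 14.6/47.9 = 0.3048.

Posterior: Beta(14.6, 33.3); mean ≈ 0.3048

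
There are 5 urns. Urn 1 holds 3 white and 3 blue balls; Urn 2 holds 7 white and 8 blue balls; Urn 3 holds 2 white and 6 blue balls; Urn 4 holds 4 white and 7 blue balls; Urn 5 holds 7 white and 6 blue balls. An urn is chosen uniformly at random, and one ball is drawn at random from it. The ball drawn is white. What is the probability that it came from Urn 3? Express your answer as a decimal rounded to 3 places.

Posterior probability ≈ 0.118

P(white|Urn 1) = 0.5; P(white|Urn 2) = 0.4667; P(white|Urn 3) = 0.25; P(white|Urn 4) = 0.3636; P(white|Urn 5) = 0.5385.
Prior × likelihood for each source: 0.2·0.5=0.1000, 0.2·0.4667=0.09333, 0.2·0.25=0.05000, 0.2·0.3636=0.07273, 0.2·0.5385=0.1077. Summing gives P(white) = 0.42375.
P(Urn 3 | white) = 0.05000 / 0.42375 = 0.118.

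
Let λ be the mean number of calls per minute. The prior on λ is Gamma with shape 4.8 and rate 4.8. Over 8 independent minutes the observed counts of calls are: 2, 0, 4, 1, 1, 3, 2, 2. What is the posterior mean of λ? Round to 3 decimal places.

Total count ∑xᵢ = 15 over n = 8 minutes.
Gamma is conjugate to the Poisson likelihood: posterior is Gamma(shape = 4.8+15 = 19.8, rate = 4.8+8 = 12.8).
Posterior mean = shape/rate = 19.8/12.8 = 1.547.

Posterior mean ≈ 1.547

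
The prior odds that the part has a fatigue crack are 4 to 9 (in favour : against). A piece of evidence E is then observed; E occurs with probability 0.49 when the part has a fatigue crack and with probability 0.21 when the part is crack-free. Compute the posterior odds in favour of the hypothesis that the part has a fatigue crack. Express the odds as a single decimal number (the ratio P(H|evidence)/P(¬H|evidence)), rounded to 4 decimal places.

Prior odds = 4/9 = 0.44444. In log-odds, ln(0.44444) = -0.81093.
Add log likelihood ratio: ln(2.3333) = 0.84730.
Posterior log-odds = 0.036368, so posterior odds = exp(0.036368) = 1.0370.

Posterior odds ≈ 1.0370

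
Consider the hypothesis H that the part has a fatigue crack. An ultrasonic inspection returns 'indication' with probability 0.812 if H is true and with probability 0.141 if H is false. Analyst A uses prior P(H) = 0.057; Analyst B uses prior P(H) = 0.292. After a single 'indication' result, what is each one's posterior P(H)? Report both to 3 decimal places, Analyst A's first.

The likelihood ratio for an 'indication' result is 0.812/0.141 = 5.7589.
Analyst A: prior odds 0.057/0.943 = 0.060445; posterior odds 0.34810; posterior probability 0.258.
Analyst B: prior odds 0.292/0.708 = 0.41243; posterior odds 2.3751; posterior probability 0.704.

Analyst A: 0.258; Analyst B: 0.704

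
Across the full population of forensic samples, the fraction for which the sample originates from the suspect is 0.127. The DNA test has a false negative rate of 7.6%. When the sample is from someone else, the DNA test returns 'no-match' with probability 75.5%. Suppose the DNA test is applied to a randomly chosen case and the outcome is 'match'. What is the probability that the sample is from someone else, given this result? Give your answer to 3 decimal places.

P(¬H | E) ≈ 0.646

Let H be the event that the sample originates from the suspect. P(H) = 0.127, so P(¬H) = 0.873. With E the 'match' result, P(E|H) = 0.924 and P(E|¬H) = 0.245.
P(E) = 0.924·0.127 + 0.245·0.873 = 0.11735 + 0.21388 = 0.33123.
By Bayes' theorem, P(H|E) = 0.11735 / 0.33123 = 0.354. Hence P(¬H|E) = 1 − 0.354 = 0.646.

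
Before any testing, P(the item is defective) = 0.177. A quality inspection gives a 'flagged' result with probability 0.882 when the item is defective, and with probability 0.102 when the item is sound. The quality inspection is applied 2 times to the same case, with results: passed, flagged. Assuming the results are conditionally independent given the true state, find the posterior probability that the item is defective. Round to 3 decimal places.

Posterior P(H) ≈ 0.196

Let H be the event that the item is defective; start with P(H) = 0.177. P('flagged'|H) = 0.882, P('flagged'|¬H) = 0.102.
Update on result 1 ('passed'): P(H) ← 0.118·0.1770 / (0.118·0.1770 + 0.898·0.8230) = 0.020886/0.75994 = 0.0275.
Update on result 2 ('flagged'): P(H) ← 0.882·0.0275 / (0.882·0.0275 + 0.102·0.9725) = 0.024241/0.12344 = 0.1964.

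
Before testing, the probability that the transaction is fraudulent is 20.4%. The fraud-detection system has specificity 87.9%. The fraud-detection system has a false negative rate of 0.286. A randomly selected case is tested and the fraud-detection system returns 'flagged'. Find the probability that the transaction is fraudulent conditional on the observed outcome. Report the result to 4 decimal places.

Let H be the event that the transaction is fraudulent. P(H) = 0.204, so P(¬H) = 0.796. With E the 'flagged' result, P(E|H) = 0.714 and P(E|¬H) = 0.121.
P(E) = 0.714·0.204 + 0.121·0.796 = 0.14566 + 0.096316 = 0.24197.
By Bayes' theorem, P(H|E) = 0.14566 / 0.24197 = 0.6020.

P(H | E) ≈ 0.6020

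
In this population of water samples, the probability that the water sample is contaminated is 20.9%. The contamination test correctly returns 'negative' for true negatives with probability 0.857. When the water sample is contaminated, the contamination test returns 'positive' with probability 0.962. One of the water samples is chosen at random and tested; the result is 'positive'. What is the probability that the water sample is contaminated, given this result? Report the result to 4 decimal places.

P(H | E) ≈ 0.6400

Write H for 'the water sample is contaminated'. Prior odds H:¬H = 0.209/0.791 = 0.26422. For the 'positive' outcome, the likelihood ratio is 0.962/0.143 = 6.7273.
Posterior odds = 0.26422 × 6.7273 = 1.7775, so P(H|E) = 1.7775/(1+1.7775) = 0.6400.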